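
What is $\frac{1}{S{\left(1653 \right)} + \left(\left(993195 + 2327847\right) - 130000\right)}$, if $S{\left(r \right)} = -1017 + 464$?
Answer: $\frac{1}{3190489} \approx 3.1343 \cdot 10^{-7}$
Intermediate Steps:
$S{\left(r \right)} = -553$
$\frac{1}{S{\left(1653 \right)} + \left(\left(993195 + 2327847\right) - 130000\right)} = \frac{1}{-553 + \left(\left(993195 + 2327847\right) - 130000\right)} = \frac{1}{-553 + \left(3321042 - 130000\right)} = \frac{1}{-553 + 3191042} = \frac{1}{3190489}$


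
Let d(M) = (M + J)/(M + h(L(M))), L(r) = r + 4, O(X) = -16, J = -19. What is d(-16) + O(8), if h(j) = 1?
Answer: -41/3 ≈ -13.667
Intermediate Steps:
L(r) = 4 + r
d(M) = (-19 + M)/(1 + M) (d(M) = (M - 19)/(M + 1) = (-19 + M)/(1 + M))
d(-16) + O(8) = (-19 - 16)/(1 - 16) - 16 = -35/(-15) - 16 = -1/15*(-35) - 16 = 7/3 - 16 = -41/3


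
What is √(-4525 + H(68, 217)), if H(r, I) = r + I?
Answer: 4*I*√265 ≈ 65.115*I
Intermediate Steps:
H(r, I) = I + r
√(-4525 + H(68, 217)) = √(-4525 + (217 + 68)) = √(-4525 + 285) = √(-4240) = 4*I*√265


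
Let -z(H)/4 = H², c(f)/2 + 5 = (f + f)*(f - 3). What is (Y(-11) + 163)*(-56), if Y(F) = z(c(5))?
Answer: 192472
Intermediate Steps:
c(f) = -10 + 4*f*(-3 + f) (c(f) = -10 + 2*((f + f)*(f - 3)) = -10 + 2*((2*f)*(-3 + f)) = -10 + 2*(2*f*(-3 + f)) = -10 + 4*f*(-3 + f))
z(H) = -4*H²
Y(F) = -3600 (Y(F) = -4*(-10 - 12*5 + 4*5²)² = -4*(-10 - 60 + 4*25)² = -4*(-10 - 60 + 100)² = -4*30² = -4*900 = -3600)
(Y(-11) + 163)*(-56) = (-3600 + 163)*(-56) = -3437*(-56) = 192472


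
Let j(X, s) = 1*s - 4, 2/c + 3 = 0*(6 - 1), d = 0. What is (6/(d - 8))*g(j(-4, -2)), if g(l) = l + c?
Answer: 5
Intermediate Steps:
c = -⅔ (c = 2/(-3 + 0*(6 - 1)) = 2/(-3 + 0*5) = 2/(-3 + 0) = 2/(-3) = 2*(-⅓) = -⅔ ≈ -0.66667)
j(X, s) = -4 + s (j(X, s) = s - 4 = -4 + s)
g(l) = -⅔ + l (g(l) = l - ⅔ = -⅔ + l)
(6/(d - 8))*g(j(-4, -2)) = (6/(0 - 8))*(-⅔ + (-4 - 2)) = (6/(-8))*(-⅔ - 6) = (6*(-⅛))*(-20/3) = -¾*(-20/3) = 5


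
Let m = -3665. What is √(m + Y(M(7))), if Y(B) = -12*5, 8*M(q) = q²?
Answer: 5*I*√149 ≈ 61.033*I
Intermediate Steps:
M(q) = q²/8
Y(B) = -60
√(m + Y(M(7))) = √(-3665 - 60) = √(-3725) = 5*I*√149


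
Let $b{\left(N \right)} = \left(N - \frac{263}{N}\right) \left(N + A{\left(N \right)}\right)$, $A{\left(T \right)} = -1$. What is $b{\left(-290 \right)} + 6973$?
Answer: $\frac{26418737}{290} \approx 91099.0$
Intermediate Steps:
$b{\left(N \right)} = \left(-1 + N\right) \left(N - \frac{263}{N}\right)$ ($b{\left(N \right)} = \left(N - \frac{263}{N}\right) \left(N - 1\right) = \left(N - \frac{263}{N}\right) \left(-1 + N\right) = \left(-1 + N\right) \left(N - \frac{263}{N}\right)$)
$b{\left(-290 \right)} + 6973 = \left(-263 + \left(-290\right)^{2} - -290 + \frac{263}{-290}\right) + 6973 = \left(-263 + 84100 + 290 + 263 \left(- \frac{1}{290}\right)\right) + 6973 = \left(-263 + 84100 + 290 - \frac{263}{290}\right) + 6973 = \frac{24396567}{290} + 6973 = \frac{26418737}{290}$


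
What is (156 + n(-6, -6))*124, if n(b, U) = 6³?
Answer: 46128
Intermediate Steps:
n(b, U) = 216
(156 + n(-6, -6))*124 = (156 + 216)*124 = 372*124 = 46128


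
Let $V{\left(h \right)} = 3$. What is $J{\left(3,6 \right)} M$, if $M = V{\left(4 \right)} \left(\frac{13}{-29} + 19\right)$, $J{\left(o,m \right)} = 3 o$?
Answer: $\frac{14526}{29} \approx 500.9$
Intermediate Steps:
$M = \frac{1614}{29}$ ($M = 3 \left(\frac{13}{-29} + 19\right) = 3 \left(13 \left(- \frac{1}{29}\right) + 19\right) = 3 \left(- \frac{13}{29} + 19\right) = 3 \cdot \frac{538}{29} = \frac{1614}{29} \approx 55.655$)
$J{\left(3,6 \right)} M = 3 \cdot 3 \cdot \frac{1614}{29} = 9 \cdot \frac{1614}{29} = \frac{14526}{29}$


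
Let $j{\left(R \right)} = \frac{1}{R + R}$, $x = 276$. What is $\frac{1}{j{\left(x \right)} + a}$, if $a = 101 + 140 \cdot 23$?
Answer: $\frac{552}{1833193} \approx 0.00030111$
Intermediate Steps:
$a = 3321$ ($a = 101 + 3220 = 3321$)
$j{\left(R \right)} = \frac{1}{2 R}$
$\frac{1}{j{\left(x \right)} + a} = \frac{1}{\frac{1}{2 \cdot 276} + 3321} = \frac{1}{\frac{1}{2} \cdot \frac{1}{276} + 3321} = \frac{1}{\frac{1}{552} + 3321} = \frac{1}{\frac{1833193}{552}} = \frac{552}{1833193}$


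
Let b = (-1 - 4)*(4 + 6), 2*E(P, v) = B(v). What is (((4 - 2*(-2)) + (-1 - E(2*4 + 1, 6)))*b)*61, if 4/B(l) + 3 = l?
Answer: -57950/3 ≈ -19317.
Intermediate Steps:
B(l) = 4/(-3 + l)
E(P, v) = 2/(-3 + v) (E(P, v) = (4/(-3 + v))/2 = 2/(-3 + v))
b = -50 (b = -5*10 = -50)
(((4 - 2*(-2)) + (-1 - E(2*4 + 1, 6)))*b)*61 = (((4 - 2*(-2)) + (-1 - 2/(-3 + 6)))*(-50))*61 = (((4 + 4) + (-1 - 2/3))*(-50))*61 = ((8 + (-1 - 2/3))*(-50))*61 = ((8 - 5/3)*(-50))*61 = ((19/3)*(-50))*61 = -950/3*61 = -57950/3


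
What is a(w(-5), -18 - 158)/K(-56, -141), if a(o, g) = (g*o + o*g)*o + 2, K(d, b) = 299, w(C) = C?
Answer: -8798/299 ≈ -29.425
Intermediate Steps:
a(o, g) = 2 + 2*g*o² (a(o, g) = (g*o + g*o)*o + 2 = (2*g*o)*o + 2 = 2*g*o² + 2 = 2 + 2*g*o²)
a(w(-5), -18 - 158)/K(-56, -141) = (2 + 2*(-18 - 158)*(-5)²)/299 = (2 + 2*(-176)*25)*(1/299) = (2 - 8800)*(1/299) = -8798*1/299 = -8798/299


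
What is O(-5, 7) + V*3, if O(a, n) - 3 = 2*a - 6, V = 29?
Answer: 74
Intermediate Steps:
O(a, n) = -3 + 2*a (O(a, n) = 3 + (2*a - 6) = 3 + (-6 + 2*a) = -3 + 2*a)
O(-5, 7) + V*3 = (-3 + 2*(-5)) + 29*3 = (-3 - 10) + 87 = -13 + 87 = 74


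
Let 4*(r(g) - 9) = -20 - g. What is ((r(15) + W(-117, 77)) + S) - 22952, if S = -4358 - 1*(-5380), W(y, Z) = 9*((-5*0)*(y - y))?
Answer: -87719/4 ≈ -21930.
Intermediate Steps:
W(y, Z) = 0 (W(y, Z) = 9*(0*0) = 9*0 = 0)
r(g) = 4 - g/4 (r(g) = 9 + (-20 - g)/4 = 9 + (-5 - g/4) = 4 - g/4)
S = 1022 (S = -4358 + 5380 = 1022)
((r(15) + W(-117, 77)) + S) - 22952 = (((4 - ¼*15) + 0) + 1022) - 22952 = (((4 - 15/4) + 0) + 1022) - 22952 = ((¼ + 0) + 1022) - 22952 = (¼ + 1022) - 22952 = 4089/4 - 22952 = -87719/4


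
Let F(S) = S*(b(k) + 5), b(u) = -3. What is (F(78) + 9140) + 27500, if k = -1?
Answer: 36796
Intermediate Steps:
F(S) = 2*S (F(S) = S*(-3 + 5) = S*2 = 2*S)
(F(78) + 9140) + 27500 = (2*78 + 9140) + 27500 = (156 + 9140) + 27500 = 9296 + 27500 = 36796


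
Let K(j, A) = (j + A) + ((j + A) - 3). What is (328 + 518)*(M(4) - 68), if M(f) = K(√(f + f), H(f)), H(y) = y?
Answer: -53298 + 3384*√2 ≈ -48512.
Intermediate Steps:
K(j, A) = -3 + 2*A + 2*j (K(j, A) = (A + j) + ((A + j) - 3) = (A + j) + (-3 + A + j) = -3 + 2*A + 2*j)
M(f) = -3 + 2*f + 2*√2*√f (M(f) = -3 + 2*f + 2*√(f + f) = -3 + 2*f + 2*√(2*f) = -3 + 2*f + 2*(√2*√f) = -3 + 2*f + 2*√2*√f)
(328 + 518)*(M(4) - 68) = (328 + 518)*((-3 + 2*4 + 2*√2*√4) - 68) = 846*((-3 + 8 + 2*√2*2) - 68) = 846*((-3 + 8 + 4*√2) - 68) = 846*((5 + 4*√2) - 68) = 846*(-63 + 4*√2) = -53298 + 3384*√2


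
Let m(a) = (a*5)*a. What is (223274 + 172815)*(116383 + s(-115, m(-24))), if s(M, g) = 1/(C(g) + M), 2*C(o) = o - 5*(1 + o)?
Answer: 541882295860507/11755 ≈ 4.6098e+10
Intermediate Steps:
m(a) = 5*a² (m(a) = (5*a)*a = 5*a²)
C(o) = -5/2 - 2*o (C(o) = (o - 5*(1 + o))/2 = (o - (5 + 5*o))/2 = (o + (-5 - 5*o))/2 = (-5 - 4*o)/2 = -5/2 - 2*o)
s(M, g) = 1/(-5/2 + M - 2*g) (s(M, g) = 1/((-5/2 - 2*g) + M) = 1/(-5/2 + M - 2*g))
(223274 + 172815)*(116383 + s(-115, m(-24))) = (223274 + 172815)*(116383 - 2/(5 - 2*(-115) + 4*(5*(-24)²))) = 396089*(116383 - 2/(5 + 230 + 4*(5*576))) = 396089*(116383 - 2/(5 + 230 + 4*2880)) = 396089*(116383 - 2/(5 + 230 + 11520)) = 396089*(116383 - 2/11755) = 396089*(1368082163/11755) = 541882295860507/11755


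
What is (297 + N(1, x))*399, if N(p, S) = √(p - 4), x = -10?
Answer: 118503 + 399*I*√3 ≈ 1.185e+5 + 691.09*I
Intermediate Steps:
N(p, S) = √(-4 + p)
(297 + N(1, x))*399 = (297 + √(-4 + 1))*399 = (297 + √(-3))*399 = (297 + I*√3)*399 = 118503 + 399*I*√3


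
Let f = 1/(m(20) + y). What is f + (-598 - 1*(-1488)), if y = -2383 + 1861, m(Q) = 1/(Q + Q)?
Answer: 18582270/20879 ≈ 890.00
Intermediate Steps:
m(Q) = 1/(2*Q)
y = -522
f = -40/20879 (f = 1/((1/2)/20 - 522) = 1/((1/2)*(1/20) - 522) = 1/(1/40 - 522) = 1/(-20879/40) = -40/20879 ≈ -0.0019158)
f + (-598 - 1*(-1488)) = -40/20879 + (-598 - 1*(-1488)) = -40/20879 + (-598 + 1488) = -40/20879 + 890 = 18582270/20879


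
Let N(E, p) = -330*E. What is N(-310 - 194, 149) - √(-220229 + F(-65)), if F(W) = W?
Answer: 166320 - I*√220294 ≈ 1.6632e+5 - 469.35*I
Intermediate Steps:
N(-310 - 194, 149) - √(-220229 + F(-65)) = -330*(-310 - 194) - √(-220229 - 65) = -330*(-504) - √(-220294) = 166320 - I*√220294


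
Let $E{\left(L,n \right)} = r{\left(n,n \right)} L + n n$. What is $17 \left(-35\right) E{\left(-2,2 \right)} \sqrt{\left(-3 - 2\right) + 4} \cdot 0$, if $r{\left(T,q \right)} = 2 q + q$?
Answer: $0$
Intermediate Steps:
$r{\left(T,q \right)} = 3 q$
$E{\left(L,n \right)} = n^{2} + 3 L n$ ($E{\left(L,n \right)} = 3 n L + n n = 3 L n + n^{2} = n^{2} + 3 L n$)
$17 \left(-35\right) E{\left(-2,2 \right)} \sqrt{\left(-3 - 2\right) + 4} \cdot 0 = 17 \left(-35\right) 2 \left(2 + 3 \left(-2\right)\right) \sqrt{\left(-3 - 2\right) + 4} \cdot 0 = - 595 \cdot 2 \left(2 - 6\right) \sqrt{-5 + 4} \cdot 0 = - 595 \cdot 2 \left(-4\right) \sqrt{-1} \cdot 0 = - 595 - 8 i 0 = \left(-595\right) 0 = 0$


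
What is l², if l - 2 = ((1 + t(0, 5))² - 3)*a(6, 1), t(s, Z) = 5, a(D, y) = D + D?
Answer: 158404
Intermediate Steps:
a(D, y) = 2*D
l = 398 (l = 2 + ((1 + 5)² - 3)*(2*6) = 2 + (6² - 3)*12 = 2 + (36 - 3)*12 = 2 + 33*12 = 2 + 396 = 398)
l² = 398² = 158404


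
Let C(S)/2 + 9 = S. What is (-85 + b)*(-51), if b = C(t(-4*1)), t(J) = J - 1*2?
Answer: 5865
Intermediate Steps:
t(J) = -2 + J (t(J) = J - 2 = -2 + J)
C(S) = -18 + 2*S
b = -30 (b = -18 + 2*(-2 - 4*1) = -18 + 2*(-2 - 4) = -18 + 2*(-6) = -18 - 12 = -30)
(-85 + b)*(-51) = (-85 - 30)*(-51) = -115*(-51) = 5865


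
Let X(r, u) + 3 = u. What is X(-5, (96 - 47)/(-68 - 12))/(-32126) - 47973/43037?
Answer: -123282010147/110608532960 ≈ -1.1146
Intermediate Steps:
X(r, u) = -3 + u
X(-5, (96 - 47)/(-68 - 12))/(-32126) - 47973/43037 = (-3 + (96 - 47)/(-68 - 12))/(-32126) - 47973/43037 = (-3 + 49/(-80))*(-1/32126) - 47973*1/43037 = (-3 + 49*(-1/80))*(-1/32126) - 47973/43037 = (-3 - 49/80)*(-1/32126) - 47973/43037 = -289/80*(-1/32126) - 47973/43037 = 289/2570080 - 47973/43037 = -123282010147/110608532960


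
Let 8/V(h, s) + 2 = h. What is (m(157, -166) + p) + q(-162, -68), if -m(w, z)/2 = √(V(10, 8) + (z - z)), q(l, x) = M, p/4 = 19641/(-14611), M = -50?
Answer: -838336/14611 ≈ -57.377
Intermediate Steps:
V(h, s) = 8/(-2 + h)
p = -78564/14611 (p = 4*(19641/(-14611)) = 4*(19641*(-1/14611)) = 4*(-19641/14611) = -78564/14611 ≈ -5.3770)
q(l, x) = -50
m(w, z) = -2 (m(w, z) = -2*√(8/(-2 + 10) + (z - z)) = -2*√(8/8 + 0) = -2*√(8*(⅛) + 0) = -2*√(1 + 0) = -2*√1 = -2*1 = -2)
(m(157, -166) + p) + q(-162, -68) = (-2 - 78564/14611) - 50 = -107786/14611 - 50 = -838336/14611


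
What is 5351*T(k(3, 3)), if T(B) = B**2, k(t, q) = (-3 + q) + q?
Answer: 48159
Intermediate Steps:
k(t, q) = -3 + 2*q
5351*T(k(3, 3)) = 5351*(-3 + 2*3)**2 = 5351*(-3 + 6)**2 = 5351*3**2 = 5351*9 = 48159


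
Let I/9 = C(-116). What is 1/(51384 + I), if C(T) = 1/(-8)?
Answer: 8/411063 ≈ 1.9462e-5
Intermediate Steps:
C(T) = -⅛
I = -9/8 (I = 9*(-⅛) = -9/8 ≈ -1.1250)
1/(51384 + I) = 1/(51384 - 9/8) = 1/(411063/8) = 8/411063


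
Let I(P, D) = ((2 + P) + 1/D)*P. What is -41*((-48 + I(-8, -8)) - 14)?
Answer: 533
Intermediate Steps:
I(P, D) = P*(2 + P + 1/D) (I(P, D) = (2 + P + 1/D)*P = P*(2 + P + 1/D))
-41*((-48 + I(-8, -8)) - 14) = -41*((-48 - 8*(1 - 8*(2 - 8))/(-8)) - 14) = -41*((-48 - 8*(-1/8)*(1 - 8*(-6))) - 14) = -41*((-48 - 8*(-1/8)*(1 + 48)) - 14) = -41*((-48 - 8*(-1/8)*49) - 14) = -41*((-48 + 49) - 14) = -41*(1 - 14) = -41*(-13) = 533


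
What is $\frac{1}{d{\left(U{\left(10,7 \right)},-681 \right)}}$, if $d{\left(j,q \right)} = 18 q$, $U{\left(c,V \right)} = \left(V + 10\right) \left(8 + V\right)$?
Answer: $- \frac{1}{12258} \approx -8.1579 \cdot 10^{-5}$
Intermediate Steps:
$U{\left(c,V \right)} = \left(8 + V\right) \left(10 + V\right)$ ($U{\left(c,V \right)} = \left(10 + V\right) \left(8 + V\right) = \left(8 + V\right) \left(10 + V\right)$)
$\frac{1}{d{\left(U{\left(10,7 \right)},-681 \right)}} = \frac{1}{18 \left(-681\right)} = \frac{1}{-12258} = - \frac{1}{12258}$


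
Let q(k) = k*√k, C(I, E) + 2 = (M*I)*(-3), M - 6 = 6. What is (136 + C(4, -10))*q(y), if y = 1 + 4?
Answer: -50*√5 ≈ -111.80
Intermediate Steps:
M = 12 (M = 6 + 6 = 12)
y = 5
C(I, E) = -2 - 36*I (C(I, E) = -2 + (12*I)*(-3) = -2 - 36*I)
q(k) = k^(3/2)
(136 + C(4, -10))*q(y) = (136 + (-2 - 36*4))*5^(3/2) = (136 + (-2 - 144))*(5*√5) = (136 - 146)*(5*√5) = -50*√5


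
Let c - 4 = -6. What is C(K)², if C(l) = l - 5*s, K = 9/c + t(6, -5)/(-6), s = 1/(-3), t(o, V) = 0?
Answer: 289/36 ≈ 8.0278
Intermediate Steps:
c = -2 (c = 4 - 6 = -2)
s = -⅓ ≈ -0.33333
K = -9/2 (K = 9/(-2) + 0/(-6) = 9*(-½) + 0*(-⅙) = -9/2 + 0 = -9/2 ≈ -4.5000)
C(l) = 5/3 + l (C(l) = l - 5*(-1)/3 = l - 1*(-5/3) = l + 5/3 = 5/3 + l)
C(K)² = (5/3 - 9/2)² = (-17/6)² = 289/36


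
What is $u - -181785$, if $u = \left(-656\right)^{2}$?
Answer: $612121$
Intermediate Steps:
$u = 430336$
$u - -181785 = 430336 - -181785 = 430336 + 181785 = 612121$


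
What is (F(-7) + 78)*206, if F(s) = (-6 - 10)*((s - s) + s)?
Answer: 39140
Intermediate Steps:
F(s) = -16*s (F(s) = -16*(0 + s) = -16*s)
(F(-7) + 78)*206 = (-16*(-7) + 78)*206 = (112 + 78)*206 = 190*206 = 39140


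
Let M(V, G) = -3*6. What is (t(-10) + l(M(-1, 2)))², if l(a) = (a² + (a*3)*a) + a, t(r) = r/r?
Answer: 1635841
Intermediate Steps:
t(r) = 1
M(V, G) = -18
l(a) = a + 4*a² (l(a) = (a² + (3*a)*a) + a = (a² + 3*a²) + a = 4*a² + a = a + 4*a²)
(t(-10) + l(M(-1, 2)))² = (1 - 18*(1 + 4*(-18)))² = (1 - 18*(1 - 72))² = (1 - 18*(-71))² = (1 + 1278)² = 1279² = 1635841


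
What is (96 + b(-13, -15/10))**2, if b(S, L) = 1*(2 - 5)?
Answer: 8649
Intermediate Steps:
b(S, L) = -3 (b(S, L) = 1*(-3) = -3)
(96 + b(-13, -15/10))**2 = (96 - 3)**2 = 93**2 = 8649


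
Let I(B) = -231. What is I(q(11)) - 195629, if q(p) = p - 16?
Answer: -195860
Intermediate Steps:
q(p) = -16 + p
I(q(11)) - 195629 = -231 - 195629 = -195860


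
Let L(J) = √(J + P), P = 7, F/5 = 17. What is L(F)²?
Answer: 92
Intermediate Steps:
F = 85 (F = 5*17 = 85)
L(J) = √(7 + J) (L(J) = √(J + 7) = √(7 + J))
L(F)² = (√(7 + 85))² = (√92)² = (2*√23)² = 92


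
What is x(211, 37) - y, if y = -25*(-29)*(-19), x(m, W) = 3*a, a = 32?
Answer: 13871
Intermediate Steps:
x(m, W) = 96 (x(m, W) = 3*32 = 96)
y = -13775 (y = 725*(-19) = -13775)
x(211, 37) - y = 96 - 1*(-13775) = 96 + 13775 = 13871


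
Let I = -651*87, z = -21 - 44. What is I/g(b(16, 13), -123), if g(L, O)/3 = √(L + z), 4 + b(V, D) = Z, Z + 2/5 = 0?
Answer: 18879*I*√1735/347 ≈ 2266.2*I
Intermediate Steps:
Z = -⅖ (Z = -⅖ + 0 = -⅖ ≈ -0.40000)
b(V, D) = -22/5 (b(V, D) = -4 - ⅖ = -22/5)
z = -65
g(L, O) = 3*√(-65 + L) (g(L, O) = 3*√(L - 65) = 3*√(-65 + L))
I = -56637
I/g(b(16, 13), -123) = -56637*1/(3*√(-65 - 22/5)) = -56637*(-I*√1735/1041) = -(-18879)*I*√1735/347 = 18879*I*√1735/347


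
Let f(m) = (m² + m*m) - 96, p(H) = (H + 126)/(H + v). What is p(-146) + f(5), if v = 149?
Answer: -158/3 ≈ -52.667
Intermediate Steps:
p(H) = (126 + H)/(149 + H) (p(H) = (H + 126)/(H + 149) = (126 + H)/(149 + H))
f(m) = -96 + 2*m² (f(m) = (m² + m²) - 96 = 2*m² - 96 = -96 + 2*m²)
p(-146) + f(5) = (126 - 146)/(149 - 146) + (-96 + 2*5²) = -20/3 + (-96 + 2*25) = (⅓)*(-20) + (-96 + 50) = -20/3 - 46 = -158/3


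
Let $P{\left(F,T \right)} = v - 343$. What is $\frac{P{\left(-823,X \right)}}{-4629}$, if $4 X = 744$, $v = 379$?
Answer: $- \frac{12}{1543} \approx -0.0077771$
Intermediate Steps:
$X = 186$ ($X = \frac{1}{4} \cdot 744 = 186$)
$P{\left(F,T \right)} = 36$ ($P{\left(F,T \right)} = 379 - 343 = 36$)
$\frac{P{\left(-823,X \right)}}{-4629} = \frac{36}{-4629} = 36 \left(- \frac{1}{4629}\right) = - \frac{12}{1543}$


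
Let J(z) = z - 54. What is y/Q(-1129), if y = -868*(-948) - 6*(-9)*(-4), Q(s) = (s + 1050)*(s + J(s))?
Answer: 102831/22831 ≈ 4.5040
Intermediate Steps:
J(z) = -54 + z
Q(s) = (-54 + 2*s)*(1050 + s) (Q(s) = (s + 1050)*(s + (-54 + s)) = (1050 + s)*(-54 + 2*s) = (-54 + 2*s)*(1050 + s))
y = 822648 (y = 822864 + 54*(-4) = 822864 - 216 = 822648)
y/Q(-1129) = 822648/(-56700 + 2*(-1129)² + 2046*(-1129)) = 822648/(-56700 + 2*1274641 - 2309934) = 822648/(-56700 + 2549282 - 2309934) = 822648/182648 = 822648*(1/182648) = 102831/22831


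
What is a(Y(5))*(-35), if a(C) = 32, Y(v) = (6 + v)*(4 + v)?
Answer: -1120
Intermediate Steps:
Y(v) = (4 + v)*(6 + v)
a(Y(5))*(-35) = 32*(-35) = -1120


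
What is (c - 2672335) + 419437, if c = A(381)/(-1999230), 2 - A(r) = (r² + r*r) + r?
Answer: -4504060977839/1999230 ≈ -2.2529e+6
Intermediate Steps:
A(r) = 2 - r - 2*r² (A(r) = 2 - ((r² + r*r) + r) = 2 - ((r² + r²) + r) = 2 - (2*r² + r) = 2 - (r + 2*r²) = 2 + (-r - 2*r²) = 2 - r - 2*r²)
c = 290701/1999230 (c = (2 - 1*381 - 2*381²)/(-1999230) = (2 - 381 - 2*145161)*(-1/1999230) = (2 - 381 - 290322)*(-1/1999230) = -290701*(-1/1999230) = 290701/1999230 ≈ 0.14541)
(c - 2672335) + 419437 = (290701/1999230 - 2672335) + 419437 = -5342612011349/1999230 + 419437 = -4504060977839/1999230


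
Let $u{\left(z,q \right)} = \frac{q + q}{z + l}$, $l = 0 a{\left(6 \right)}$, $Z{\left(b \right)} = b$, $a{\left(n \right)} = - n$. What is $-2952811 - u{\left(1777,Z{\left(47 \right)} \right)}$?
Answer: $- \frac{5247145241}{1777} \approx -2.9528 \cdot 10^{6}$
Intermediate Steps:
$l = 0$ ($l = 0 \left(\left(-1\right) 6\right) = 0 \left(-6\right) = 0$)
$u{\left(z,q \right)} = \frac{2 q}{z}$ ($u{\left(z,q \right)} = \frac{q + q}{z + 0} = \frac{2 q}{z}$)
$-2952811 - u{\left(1777,Z{\left(47 \right)} \right)} = -2952811 - 2 \cdot 47 \cdot \frac{1}{1777} = -2952811 - \frac{94}{1777} = - \frac{5247145241}{1777}$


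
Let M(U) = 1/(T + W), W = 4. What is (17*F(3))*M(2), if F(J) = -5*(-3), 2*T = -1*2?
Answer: 85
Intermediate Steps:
T = -1 (T = (-1*2)/2 = (½)*(-2) = -1)
M(U) = ⅓ (M(U) = 1/(-1 + 4) = 1/3 = ⅓)
F(J) = 15
(17*F(3))*M(2) = (17*15)*(⅓) = 255*(⅓) = 85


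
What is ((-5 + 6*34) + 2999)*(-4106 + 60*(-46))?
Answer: -21957468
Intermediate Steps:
((-5 + 6*34) + 2999)*(-4106 + 60*(-46)) = ((-5 + 204) + 2999)*(-4106 - 2760) = (199 + 2999)*(-6866) = 3198*(-6866) = -21957468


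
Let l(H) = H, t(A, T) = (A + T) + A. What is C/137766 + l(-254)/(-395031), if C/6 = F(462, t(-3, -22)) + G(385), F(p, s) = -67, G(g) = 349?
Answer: 117230836/9070306791 ≈ 0.012925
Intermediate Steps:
t(A, T) = T + 2*A
C = 1692 (C = 6*(-67 + 349) = 6*282 = 1692)
C/137766 + l(-254)/(-395031) = 1692/137766 - 254/(-395031) = 1692*(1/137766) - 254*(-1/395031) = 282/22961 + 254/395031 = 117230836/9070306791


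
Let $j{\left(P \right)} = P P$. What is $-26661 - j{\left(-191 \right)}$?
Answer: $-63142$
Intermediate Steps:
$j{\left(P \right)} = P^{2}$
$-26661 - j{\left(-191 \right)} = -26661 - \left(-191\right)^{2} = -26661 - 36481 = -63142$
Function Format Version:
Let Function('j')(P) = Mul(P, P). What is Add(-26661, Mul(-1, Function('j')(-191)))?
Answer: -63142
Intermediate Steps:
Function('j')(P) = Pow(P, 2)
Add(-26661, Mul(-1, Function('j')(-191))) = Add(-26661, Mul(-1, Pow(-191, 2))) = Add(-26661, Mul(-1, 36481)) = Add(-26661, -36481) = -63142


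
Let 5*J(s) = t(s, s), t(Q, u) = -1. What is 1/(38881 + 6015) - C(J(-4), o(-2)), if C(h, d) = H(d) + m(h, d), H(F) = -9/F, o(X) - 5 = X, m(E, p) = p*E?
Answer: 808133/224480 ≈ 3.6000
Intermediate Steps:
m(E, p) = E*p
o(X) = 5 + X
J(s) = -⅕ (J(s) = (⅕)*(-1) = -⅕)
C(h, d) = -9/d + d*h (C(h, d) = -9/d + h*d = -9/d + d*h)
1/(38881 + 6015) - C(J(-4), o(-2)) = 1/(38881 + 6015) - (-9/(5 - 2) + (5 - 2)*(-⅕)) = 1/44896 - (-9/3 + 3*(-⅕)) = 1/44896 - (-9*⅓ - ⅗) = 1/44896 - (-3 - ⅗) = 1/44896 - 1*(-18/5) = 1/44896 + 18/5 = 808133/224480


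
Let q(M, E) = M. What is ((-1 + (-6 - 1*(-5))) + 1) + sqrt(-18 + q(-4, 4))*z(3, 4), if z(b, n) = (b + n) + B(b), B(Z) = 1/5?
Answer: -1 + 36*I*sqrt(22)/5 ≈ -1.0 + 33.771*I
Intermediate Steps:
B(Z) = 1/5
z(b, n) = 1/5 + b + n (z(b, n) = (b + n) + 1/5 = 1/5 + b + n)
((-1 + (-6 - 1*(-5))) + 1) + sqrt(-18 + q(-4, 4))*z(3, 4) = ((-1 + (-6 - 1*(-5))) + 1) + sqrt(-18 - 4)*(1/5 + 3 + 4) = ((-1 + (-6 + 5)) + 1) + sqrt(-22)*(36/5) = ((-1 - 1) + 1) + (I*sqrt(22))*(36/5) = (-2 + 1) + 36*I*sqrt(22)/5 = -1 + 36*I*sqrt(22)/5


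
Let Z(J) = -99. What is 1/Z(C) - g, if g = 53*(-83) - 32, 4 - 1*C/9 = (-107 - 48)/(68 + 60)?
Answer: 438668/99 ≈ 4431.0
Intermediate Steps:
C = 6003/128 (C = 36 - 9*(-107 - 48)/(68 + 60) = 36 - (-1395)/128 = 36 - 9*(-155/128) = 36 + 1395/128 = 6003/128 ≈ 46.898)
g = -4431 (g = -4399 - 32 = -4431)
1/Z(C) - g = 1/(-99) - 1*(-4431) = -1/99 + 4431 = 438668/99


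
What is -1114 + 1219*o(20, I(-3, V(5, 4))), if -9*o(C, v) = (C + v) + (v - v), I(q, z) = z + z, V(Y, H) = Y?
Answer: -15532/3 ≈ -5177.3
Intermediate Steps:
I(q, z) = 2*z
o(C, v) = -C/9 - v/9 (o(C, v) = -((C + v) + (v - v))/9 = -((C + v) + 0)/9 = -(C + v)/9 = -C/9 - v/9)
-1114 + 1219*o(20, I(-3, V(5, 4))) = -1114 + 1219*(-⅑*20 - 2*5/9) = -1114 + 1219*(-20/9 - ⅑*10) = -1114 + 1219*(-20/9 - 10/9) = -1114 + 1219*(-10/3) = -1114 - 12190/3 = -15532/3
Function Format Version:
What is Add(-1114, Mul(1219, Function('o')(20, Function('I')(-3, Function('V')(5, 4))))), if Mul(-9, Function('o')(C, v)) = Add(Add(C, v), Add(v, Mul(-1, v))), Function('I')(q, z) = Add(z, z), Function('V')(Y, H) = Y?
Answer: Rational(-15532, 3) ≈ -5177.3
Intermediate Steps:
Function('I')(q, z) = Mul(2, z)
Function('o')(C, v) = Add(Mul(Rational(-1, 9), C), Mul(Rational(-1, 9), v)) (Function('o')(C, v) = Mul(Rational(-1, 9), Add(Add(C, v), Add(v, Mul(-1, v)))) = Mul(Rational(-1, 9), Add(Add(C, v), 0)) = Mul(Rational(-1, 9), Add(C, v)) = Add(Mul(Rational(-1, 9), C), Mul(Rational(-1, 9), v)))
Add(-1114, Mul(1219, Function('o')(20, Function('I')(-3, Function('V')(5, 4))))) = Add(-1114, Mul(1219, Add(Mul(Rational(-1, 9), 20), Mul(Rational(-1, 9), Mul(2, 5))))) = Add(-1114, Mul(1219, Add(Rational(-20, 9), Mul(Rational(-1, 9), 10)))) = Add(-1114, Mul(1219, Add(Rational(-20, 9), Rational(-10, 9)))) = Add(-1114, Mul(1219, Rational(-10, 3))) = Add(-1114, Rational(-12190, 3)) = Rational(-15532, 3)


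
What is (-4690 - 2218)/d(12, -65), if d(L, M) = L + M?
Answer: 6908/53 ≈ 130.34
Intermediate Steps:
(-4690 - 2218)/d(12, -65) = (-4690 - 2218)/(12 - 65) = -6908/(-53) = -6908*(-1/53) = 6908/53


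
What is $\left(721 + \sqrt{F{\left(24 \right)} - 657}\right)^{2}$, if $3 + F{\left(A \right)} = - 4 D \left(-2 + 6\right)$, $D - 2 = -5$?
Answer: $519229 + 8652 i \sqrt{17} \approx 5.1923 \cdot 10^{5} + 35673.0 i$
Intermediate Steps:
$D = -3$ ($D = 2 - 5 = -3$)
$F{\left(A \right)} = 45$ ($F{\left(A \right)} = -3 + \left(-4\right) \left(-3\right) \left(-2 + 6\right) = -3 + 12 \cdot 4 = -3 + 48 = 45$)
$\left(721 + \sqrt{F{\left(24 \right)} - 657}\right)^{2} = \left(721 + \sqrt{45 - 657}\right)^{2} = \left(721 + \sqrt{-612}\right)^{2} = \left(721 + 6 i \sqrt{17}\right)^{2}$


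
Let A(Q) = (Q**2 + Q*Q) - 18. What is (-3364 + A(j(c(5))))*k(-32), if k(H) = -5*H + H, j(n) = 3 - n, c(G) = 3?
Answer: -432896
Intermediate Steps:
A(Q) = -18 + 2*Q**2 (A(Q) = (Q**2 + Q**2) - 18 = 2*Q**2 - 18 = -18 + 2*Q**2)
k(H) = -4*H
(-3364 + A(j(c(5))))*k(-32) = (-3364 + (-18 + 2*(3 - 1*3)**2))*(-4*(-32)) = (-3364 + (-18 + 2*(3 - 3)**2))*128 = (-3364 + (-18 + 2*0**2))*128 = (-3364 + (-18 + 2*0))*128 = (-3364 + (-18 + 0))*128 = (-3364 - 18)*128 = -3382*128 = -432896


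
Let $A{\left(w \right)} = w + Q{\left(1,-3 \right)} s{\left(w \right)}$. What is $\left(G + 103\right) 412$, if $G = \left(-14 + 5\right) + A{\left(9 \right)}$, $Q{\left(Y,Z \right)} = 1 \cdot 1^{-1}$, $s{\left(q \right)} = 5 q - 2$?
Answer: $60152$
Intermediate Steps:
$s{\left(q \right)} = -2 + 5 q$
$Q{\left(Y,Z \right)} = 1$ ($Q{\left(Y,Z \right)} = 1 \cdot 1 = 1$)
$A{\left(w \right)} = -2 + 6 w$ ($A{\left(w \right)} = w + 1 \left(-2 + 5 w\right) = w + \left(-2 + 5 w\right) = -2 + 6 w$)
$G = 43$ ($G = \left(-14 + 5\right) + \left(-2 + 6 \cdot 9\right) = -9 + \left(-2 + 54\right) = -9 + 52 = 43$)
$\left(G + 103\right) 412 = \left(43 + 103\right) 412 = 146 \cdot 412 = 60152$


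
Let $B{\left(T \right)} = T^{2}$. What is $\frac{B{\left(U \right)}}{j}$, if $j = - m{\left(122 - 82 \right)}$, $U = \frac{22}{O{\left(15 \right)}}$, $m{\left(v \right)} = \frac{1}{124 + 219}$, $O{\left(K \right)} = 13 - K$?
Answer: $-41503$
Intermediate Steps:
$m{\left(v \right)} = \frac{1}{343}$
$U = -11$ ($U = \frac{22}{13 - 15} = \frac{22}{-2} = 22 \left(- \frac{1}{2}\right) = -11$)
$j = - \frac{1}{343}$ ($j = \left(-1\right) \frac{1}{343} = - \frac{1}{343} \approx -0.0029155$)
$\frac{B{\left(U \right)}}{j} = \frac{\left(-11\right)^{2}}{- \frac{1}{343}} = 121 \left(-343\right) = -41503$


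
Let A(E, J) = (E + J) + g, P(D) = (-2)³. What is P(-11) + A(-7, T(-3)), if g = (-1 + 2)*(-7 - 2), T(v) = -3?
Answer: -27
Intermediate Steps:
P(D) = -8
g = -9 (g = 1*(-9) = -9)
A(E, J) = -9 + E + J (A(E, J) = (E + J) - 9 = -9 + E + J)
P(-11) + A(-7, T(-3)) = -8 + (-9 - 7 - 3) = -8 - 19 = -27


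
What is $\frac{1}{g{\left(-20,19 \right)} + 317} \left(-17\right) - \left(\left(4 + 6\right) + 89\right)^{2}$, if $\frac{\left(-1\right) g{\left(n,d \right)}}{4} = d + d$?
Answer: $- \frac{1617182}{165} \approx -9801.1$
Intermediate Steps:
$g{\left(n,d \right)} = - 8 d$ ($g{\left(n,d \right)} = - 4 \left(d + d\right) = - 4 \cdot 2 d = - 8 d$)
$\frac{1}{g{\left(-20,19 \right)} + 317} \left(-17\right) - \left(\left(4 + 6\right) + 89\right)^{2} = \frac{1}{\left(-8\right) 19 + 317} \left(-17\right) - \left(\left(4 + 6\right) + 89\right)^{2} = \frac{1}{-152 + 317} \left(-17\right) - \left(10 + 89\right)^{2} = \frac{1}{165} \left(-17\right) - 99^{2} = \frac{1}{165} \left(-17\right) - 9801 = - \frac{17}{165} - 9801 = - \frac{1617182}{165}$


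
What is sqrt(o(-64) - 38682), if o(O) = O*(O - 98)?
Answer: 33*I*sqrt(26) ≈ 168.27*I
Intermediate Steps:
o(O) = O*(-98 + O)
sqrt(o(-64) - 38682) = sqrt(-64*(-98 - 64) - 38682) = sqrt(-64*(-162) - 38682) = sqrt(10368 - 38682) = sqrt(-28314) = 33*I*sqrt(26)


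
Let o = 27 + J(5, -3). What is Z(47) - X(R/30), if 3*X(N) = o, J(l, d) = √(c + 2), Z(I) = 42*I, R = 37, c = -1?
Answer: 5894/3 ≈ 1964.7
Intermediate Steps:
J(l, d) = 1 (J(l, d) = √(-1 + 2) = √1 = 1)
o = 28 (o = 27 + 1 = 28)
X(N) = 28/3 (X(N) = (⅓)*28 = 28/3)
Z(47) - X(R/30) = 42*47 - 1*28/3 = 1974 - 28/3 = 5894/3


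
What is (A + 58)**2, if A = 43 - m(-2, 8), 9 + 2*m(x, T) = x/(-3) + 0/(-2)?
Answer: 398161/36 ≈ 11060.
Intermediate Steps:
m(x, T) = -9/2 - x/6 (m(x, T) = -9/2 + (x/(-3) + 0/(-2))/2 = -9/2 + (x*(-1/3) + 0*(-1/2))/2 = -9/2 + (-x/3 + 0)/2 = -9/2 + (-x/3)/2 = -9/2 - x/6)
A = 283/6 (A = 43 - (-9/2 - 1/6*(-2)) = 43 - (-9/2 + 1/3) = 43 - 1*(-25/6) = 43 + 25/6 = 283/6 ≈ 47.167)
(A + 58)**2 = (283/6 + 58)**2 = (631/6)**2 = 398161/36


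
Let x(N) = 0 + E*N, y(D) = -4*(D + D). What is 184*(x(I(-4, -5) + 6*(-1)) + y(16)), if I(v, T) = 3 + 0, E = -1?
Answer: -23000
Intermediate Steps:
y(D) = -8*D
I(v, T) = 3
x(N) = -N (x(N) = 0 - N = -N)
184*(x(I(-4, -5) + 6*(-1)) + y(16)) = 184*(-(3 + 6*(-1)) - 8*16) = 184*(-(3 - 6) - 128) = 184*(-1*(-3) - 128) = 184*(3 - 128) = 184*(-125) = -23000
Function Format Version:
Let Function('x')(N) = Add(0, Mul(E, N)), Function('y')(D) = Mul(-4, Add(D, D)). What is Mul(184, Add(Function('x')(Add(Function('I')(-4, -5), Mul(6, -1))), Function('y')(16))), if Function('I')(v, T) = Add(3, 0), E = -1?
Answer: -23000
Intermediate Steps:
Function('y')(D) = Mul(-8, D) (Function('y')(D) = Mul(-4, Mul(2, D)) = Mul(-8, D))
Function('I')(v, T) = 3
Function('x')(N) = Mul(-1, N) (Function('x')(N) = Add(0, Mul(-1, N)) = Mul(-1, N))
Mul(184, Add(Function('x')(Add(Function('I')(-4, -5), Mul(6, -1))), Function('y')(16))) = Mul(184, Add(Mul(-1, Add(3, Mul(6, -1))), Mul(-8, 16))) = Mul(184, Add(Mul(-1, Add(3, -6)), -128)) = Mul(184, Add(Mul(-1, -3), -128)) = Mul(184, Add(3, -128)) = Mul(184, -125) = -23000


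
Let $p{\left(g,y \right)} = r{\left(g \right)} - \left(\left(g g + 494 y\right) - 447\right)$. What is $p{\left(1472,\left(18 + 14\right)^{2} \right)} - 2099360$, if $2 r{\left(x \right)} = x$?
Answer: $-4770817$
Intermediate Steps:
$r{\left(x \right)} = \frac{x}{2}$
$p{\left(g,y \right)} = 447 + \frac{g}{2} - g^{2} - 494 y$ ($p{\left(g,y \right)} = \frac{g}{2} - \left(\left(g g + 494 y\right) - 447\right) = \frac{g}{2} - \left(\left(g^{2} + 494 y\right) - 447\right) = \frac{g}{2} - \left(-447 + g^{2} + 494 y\right) = 447 + \frac{g}{2} - g^{2} - 494 y$)
$p{\left(1472,\left(18 + 14\right)^{2} \right)} - 2099360 = \left(447 + \frac{1}{2} \cdot 1472 - 1472^{2} - 494 \left(18 + 14\right)^{2}\right) - 2099360 = \left(447 + 736 - 2166784 - 494 \cdot 32^{2}\right) - 2099360 = \left(447 + 736 - 2166784 - 505856\right) - 2099360 = -2671457 - 2099360 = -4770817$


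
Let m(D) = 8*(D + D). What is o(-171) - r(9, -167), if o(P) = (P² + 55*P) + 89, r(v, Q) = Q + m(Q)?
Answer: 22764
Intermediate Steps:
m(D) = 16*D (m(D) = 8*(2*D) = 16*D)
r(v, Q) = 17*Q (r(v, Q) = Q + 16*Q = 17*Q)
o(P) = 89 + P² + 55*P
o(-171) - r(9, -167) = (89 + (-171)² + 55*(-171)) - 17*(-167) = (89 + 29241 - 9405) - 1*(-2839) = 19925 + 2839 = 22764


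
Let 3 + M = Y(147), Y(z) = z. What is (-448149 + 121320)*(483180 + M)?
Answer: -157964299596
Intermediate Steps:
M = 144 (M = -3 + 147 = 144)
(-448149 + 121320)*(483180 + M) = (-448149 + 121320)*(483180 + 144) = -326829*483324 = -157964299596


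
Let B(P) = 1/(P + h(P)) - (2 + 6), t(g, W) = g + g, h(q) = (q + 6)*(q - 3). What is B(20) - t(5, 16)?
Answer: -8315/462 ≈ -17.998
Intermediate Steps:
h(q) = (-3 + q)*(6 + q) (h(q) = (6 + q)*(-3 + q) = (-3 + q)*(6 + q))
t(g, W) = 2*g
B(P) = -8 + 1/(-18 + P**2 + 4*P) (B(P) = 1/(P + (-18 + P**2 + 3*P)) - (2 + 6) = 1/(-18 + P**2 + 4*P) - 1*8 = 1/(-18 + P**2 + 4*P) - 8 = -8 + 1/(-18 + P**2 + 4*P))
B(20) - t(5, 16) = (145 - 32*20 - 8*20**2)/(-18 + 20**2 + 4*20) - 2*5 = (145 - 640 - 8*400)/(-18 + 400 + 80) - 1*10 = (145 - 640 - 3200)/462 - 10 = (1/462)*(-3695) - 10 = -3695/462 - 10 = -8315/462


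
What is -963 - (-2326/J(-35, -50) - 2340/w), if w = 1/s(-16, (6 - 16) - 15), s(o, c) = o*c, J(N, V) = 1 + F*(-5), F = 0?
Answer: 937363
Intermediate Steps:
J(N, V) = 1 (J(N, V) = 1 + 0*(-5) = 1 + 0 = 1)
s(o, c) = c*o
w = 1/400 (w = 1/(((6 - 16) - 15)*(-16)) = 1/((-10 - 15)*(-16)) = 1/(-25*(-16)) = 1/400 ≈ 0.0025000)
-963 - (-2326/J(-35, -50) - 2340/w) = -963 - (-2326/1 - 2340/1/400) = -963 - (-2326*1 - 2340*400) = -963 - (-2326 - 936000) = -963 - 1*(-938326) = -963 + 938326 = 937363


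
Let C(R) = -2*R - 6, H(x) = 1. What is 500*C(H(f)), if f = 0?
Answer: -4000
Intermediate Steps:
C(R) = -6 - 2*R
500*C(H(f)) = 500*(-6 - 2*1) = 500*(-6 - 2) = 500*(-8) = -4000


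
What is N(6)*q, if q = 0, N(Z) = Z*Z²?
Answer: 0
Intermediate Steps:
N(Z) = Z³
N(6)*q = 6³*0 = 216*0 = 0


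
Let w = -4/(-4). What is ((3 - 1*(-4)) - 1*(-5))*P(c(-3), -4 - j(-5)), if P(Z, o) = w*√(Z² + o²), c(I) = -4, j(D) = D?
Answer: 12*√17 ≈ 49.477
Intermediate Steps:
w = 1 (w = -4*(-¼) = 1)
P(Z, o) = √(Z² + o²) (P(Z, o) = 1*√(Z² + o²) = √(Z² + o²))
((3 - 1*(-4)) - 1*(-5))*P(c(-3), -4 - j(-5)) = ((3 - 1*(-4)) - 1*(-5))*√((-4)² + (-4 - 1*(-5))²) = ((3 + 4) + 5)*√(16 + (-4 + 5)²) = (7 + 5)*√(16 + 1²) = 12*√(16 + 1) = 12*√17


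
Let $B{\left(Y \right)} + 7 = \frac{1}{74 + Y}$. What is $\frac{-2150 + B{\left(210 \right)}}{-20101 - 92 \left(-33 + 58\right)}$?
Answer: $\frac{612587}{6361884} \approx 0.09629$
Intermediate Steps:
$B{\left(Y \right)} = -7 + \frac{1}{74 + Y}$
$\frac{-2150 + B{\left(210 \right)}}{-20101 - 92 \left(-33 + 58\right)} = \frac{-2150 + \frac{-517 - 1470}{74 + 210}}{-20101 - 92 \left(-33 + 58\right)} = \frac{-2150 + \frac{-517 - 1470}{284}}{-20101 - 2300} = \frac{-2150 + \frac{1}{284} \left(-1987\right)}{-20101 - 2300} = \frac{-2150 - \frac{1987}{284}}{-22401} = \left(- \frac{612587}{284}\right) \left(- \frac{1}{22401}\right) = \frac{612587}{6361884}$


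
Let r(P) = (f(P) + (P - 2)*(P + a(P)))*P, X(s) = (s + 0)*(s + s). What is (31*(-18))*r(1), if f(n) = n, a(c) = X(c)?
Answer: 1116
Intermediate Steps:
X(s) = 2*s² (X(s) = s*(2*s) = 2*s²)
a(c) = 2*c²
r(P) = P*(P + (-2 + P)*(P + 2*P²)) (r(P) = (P + (P - 2)*(P + 2*P²))*P = (P + (-2 + P)*(P + 2*P²))*P = P*(P + (-2 + P)*(P + 2*P²)))
(31*(-18))*r(1) = (31*(-18))*(1²*(-1 - 3*1 + 2*1²)) = -558*(-1 - 3 + 2*1) = -558*(-1 - 3 + 2) = -558*(-2) = 1116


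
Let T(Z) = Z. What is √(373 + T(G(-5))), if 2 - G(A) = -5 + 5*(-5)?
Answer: 9*√5 ≈ 20.125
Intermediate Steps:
G(A) = 32 (G(A) = 2 - (-5 + 5*(-5)) = 2 - (-5 - 25) = 2 - 1*(-30) = 2 + 30 = 32)
√(373 + T(G(-5))) = √(373 + 32) = √405 = 9*√5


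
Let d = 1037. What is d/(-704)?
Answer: -1037/704 ≈ -1.4730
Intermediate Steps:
d/(-704) = 1037/(-704) = 1037*(-1/704) = -1037/704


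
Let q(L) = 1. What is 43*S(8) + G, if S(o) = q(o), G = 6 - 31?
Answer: 18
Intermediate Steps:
G = -25
S(o) = 1
43*S(8) + G = 43*1 - 25 = 43 - 25 = 18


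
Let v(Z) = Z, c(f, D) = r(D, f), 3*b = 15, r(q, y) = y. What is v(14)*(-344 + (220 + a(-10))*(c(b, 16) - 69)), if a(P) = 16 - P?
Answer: -225232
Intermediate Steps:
b = 5 (b = (⅓)*15 = 5)
c(f, D) = f
v(14)*(-344 + (220 + a(-10))*(c(b, 16) - 69)) = 14*(-344 + (220 + (16 - 1*(-10)))*(5 - 69)) = 14*(-344 + (220 + (16 + 10))*(-64)) = 14*(-344 + (220 + 26)*(-64)) = 14*(-344 + 246*(-64)) = 14*(-344 - 15744) = 14*(-16088) = -225232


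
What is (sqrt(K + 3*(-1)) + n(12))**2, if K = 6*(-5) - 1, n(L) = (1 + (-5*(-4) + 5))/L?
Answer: -1055/36 + 13*I*sqrt(34)/3 ≈ -29.306 + 25.267*I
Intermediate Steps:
n(L) = 26/L (n(L) = (1 + (20 + 5))/L = (1 + 25)/L = 26/L)
K = -31 (K = -30 - 1 = -31)
(sqrt(K + 3*(-1)) + n(12))**2 = (sqrt(-31 + 3*(-1)) + 26/12)**2 = (sqrt(-31 - 3) + 26*(1/12))**2 = (sqrt(-34) + 13/6)**2 = (I*sqrt(34) + 13/6)**2 = (13/6 + I*sqrt(34))**2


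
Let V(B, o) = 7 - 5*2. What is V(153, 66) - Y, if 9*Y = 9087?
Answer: -3038/3 ≈ -1012.7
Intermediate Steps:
Y = 3029/3 (Y = (1/9)*9087 = 3029/3 ≈ 1009.7)
V(B, o) = -3 (V(B, o) = 7 - 10 = -3)
V(153, 66) - Y = -3 - 1*3029/3 = -3 - 3029/3 = -3038/3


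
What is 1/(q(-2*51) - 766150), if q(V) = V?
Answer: -1/766252 ≈ -1.3051e-6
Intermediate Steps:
1/(q(-2*51) - 766150) = 1/(-2*51 - 766150) = 1/(-102 - 766150) = 1/(-766252) = -1/766252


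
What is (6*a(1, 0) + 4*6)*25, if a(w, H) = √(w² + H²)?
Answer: 750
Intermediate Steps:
a(w, H) = √(H² + w²)
(6*a(1, 0) + 4*6)*25 = (6*√(0² + 1²) + 4*6)*25 = (6*√(0 + 1) + 24)*25 = (6*√1 + 24)*25 = (6*1 + 24)*25 = (6 + 24)*25 = 30*25 = 750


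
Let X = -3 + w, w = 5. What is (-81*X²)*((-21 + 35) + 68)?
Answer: -26568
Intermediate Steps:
X = 2 (X = -3 + 5 = 2)
(-81*X²)*((-21 + 35) + 68) = (-81*2²)*((-21 + 35) + 68) = (-81*4)*(14 + 68) = -324*82 = -26568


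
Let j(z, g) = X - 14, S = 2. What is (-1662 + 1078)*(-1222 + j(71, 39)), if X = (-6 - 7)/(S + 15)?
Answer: 12278600/17 ≈ 7.2227e+5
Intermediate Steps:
X = -13/17 (X = (-6 - 7)/(2 + 15) = -13/17 ≈ -0.76471)
j(z, g) = -251/17 (j(z, g) = -13/17 - 14 = -251/17)
(-1662 + 1078)*(-1222 + j(71, 39)) = (-1662 + 1078)*(-1222 - 251/17) = -584*(-21025/17) = 12278600/17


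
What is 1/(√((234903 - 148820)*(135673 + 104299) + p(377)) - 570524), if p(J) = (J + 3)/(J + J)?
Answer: -107543774/57462363543555 - √2936031192811834/114924727087110 ≈ -2.3430e-6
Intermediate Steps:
p(J) = (3 + J)/(2*J) (p(J) = (3 + J)/((2*J)) = (3 + J)*(1/(2*J)) = (3 + J)/(2*J))
1/(√((234903 - 148820)*(135673 + 104299) + p(377)) - 570524) = 1/(√((234903 - 148820)*(135673 + 104299) + (½)*(3 + 377)/377) - 570524) = 1/(√(86083*239972 + (½)*(1/377)*380) - 570524) = 1/(√(20657509676 + 190/377) - 570524) = 1/(√(7787881148042/377) - 570524) = 1/(√2936031192811834/377 - 570524) = 1/(-570524 + √2936031192811834/377)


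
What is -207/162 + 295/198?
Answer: 7/33 ≈ 0.21212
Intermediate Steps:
-207/162 + 295/198 = -207*1/162 + 295*(1/198) = -23/18 + 295/198 = 7/33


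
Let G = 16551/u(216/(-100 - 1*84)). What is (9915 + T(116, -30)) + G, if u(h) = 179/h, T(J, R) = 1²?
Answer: 40377295/4117 ≈ 9807.5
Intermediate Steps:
T(J, R) = 1
G = -446877/4117 (G = 16551/((179/((216/(-100 - 1*84))))) = 16551/((179/((216/(-100 - 84))))) = 16551/((179/((216/(-184))))) = 16551/((179/((216*(-1/184))))) = 16551/((179/(-27/23))) = 16551/((179*(-23/27))) = 16551/(-4117/27) = 16551*(-27/4117) = -446877/4117 ≈ -108.54)
(9915 + T(116, -30)) + G = (9915 + 1) - 446877/4117 = 9916 - 446877/4117 = 40377295/4117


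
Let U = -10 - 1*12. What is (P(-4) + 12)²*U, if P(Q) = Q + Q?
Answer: -352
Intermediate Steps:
P(Q) = 2*Q
U = -22 (U = -10 - 12 = -22)
(P(-4) + 12)²*U = (2*(-4) + 12)²*(-22) = (-8 + 12)²*(-22) = 4²*(-22) = 16*(-22) = -352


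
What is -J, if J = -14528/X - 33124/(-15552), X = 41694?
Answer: -48130525/27017712 ≈ -1.7814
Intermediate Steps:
J = 48130525/27017712 (J = -14528/41694 - 33124/(-15552) = -14528*1/41694 - 33124*(-1/15552) = -7264/20847 + 8281/3888 = 48130525/27017712 ≈ 1.7814)
-J = -1*48130525/27017712 = -48130525/27017712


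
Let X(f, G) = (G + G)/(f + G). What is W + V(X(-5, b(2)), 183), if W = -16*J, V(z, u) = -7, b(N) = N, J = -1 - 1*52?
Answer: 841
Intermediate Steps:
J = -53 (J = -1 - 52 = -53)
X(f, G) = 2*G/(G + f) (X(f, G) = (2*G)/(G + f) = 2*G/(G + f))
W = 848 (W = -16*(-53) = 848)
W + V(X(-5, b(2)), 183) = 848 - 7 = 841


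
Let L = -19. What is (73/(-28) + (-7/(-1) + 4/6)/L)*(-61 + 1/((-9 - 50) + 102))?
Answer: 110515/602 ≈ 183.58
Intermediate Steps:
(73/(-28) + (-7/(-1) + 4/6)/L)*(-61 + 1/((-9 - 50) + 102)) = (73/(-28) + (-7/(-1) + 4/6)/(-19))*(-61 + 1/((-9 - 50) + 102)) = (73*(-1/28) + (-7*(-1) + 4*(1/6))*(-1/19))*(-61 + 1/(-59 + 102)) = (-73/28 + (7 + 2/3)*(-1/19))*(-61 + 1/43) = (-73/28 + (23/3)*(-1/19))*(-61 + 1/43) = (-73/28 - 23/57)*(-2622/43) = -4805/1596*(-2622/43) = 110515/602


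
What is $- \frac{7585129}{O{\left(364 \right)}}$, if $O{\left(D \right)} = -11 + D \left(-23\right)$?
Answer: $\frac{7585129}{8383} \approx 904.82$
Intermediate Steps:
$O{\left(D \right)} = -11 - 23 D$
$- \frac{7585129}{O{\left(364 \right)}} = - \frac{7585129}{-11 - 8372} = - \frac{7585129}{-8383} = \left(-7585129\right) \left(- \frac{1}{8383}\right) = \frac{7585129}{8383}$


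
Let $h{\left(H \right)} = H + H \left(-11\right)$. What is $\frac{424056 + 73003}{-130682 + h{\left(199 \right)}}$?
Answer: $- \frac{497059}{132672} \approx -3.7465$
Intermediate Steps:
$h{\left(H \right)} = - 10 H$ ($h{\left(H \right)} = H - 11 H = - 10 H$)
$\frac{424056 + 73003}{-130682 + h{\left(199 \right)}} = \frac{424056 + 73003}{-130682 - 1990} = \frac{497059}{-130682 - 1990} = \frac{497059}{-132672} = 497059 \left(- \frac{1}{132672}\right) = - \frac{497059}{132672}$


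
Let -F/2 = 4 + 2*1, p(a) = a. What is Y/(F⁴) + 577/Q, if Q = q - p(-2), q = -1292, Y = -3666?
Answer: -463717/743040 ≈ -0.62408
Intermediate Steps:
Q = -1290 (Q = -1292 - 1*(-2) = -1292 + 2 = -1290)
F = -12 (F = -2*(4 + 2*1) = -2*(4 + 2) = -2*6 = -12)
Y/(F⁴) + 577/Q = -3666/((-12)⁴) + 577/(-1290) = -3666/20736 + 577*(-1/1290) = -3666*1/20736 - 577/1290 = -611/3456 - 577/1290 = -463717/743040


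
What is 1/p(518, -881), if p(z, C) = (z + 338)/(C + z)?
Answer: -363/856 ≈ -0.42407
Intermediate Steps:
p(z, C) = (338 + z)/(C + z)
1/p(518, -881) = 1/((338 + 518)/(-881 + 518)) = 1/(856/(-363)) = 1/(-1/363*856) = 1/(-856/363) = -363/856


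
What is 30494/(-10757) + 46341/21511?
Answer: -157466297/231393827 ≈ -0.68051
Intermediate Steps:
30494/(-10757) + 46341/21511 = 30494*(-1/10757) + 46341*(1/21511) = -30494/10757 + 46341/21511 = -157466297/231393827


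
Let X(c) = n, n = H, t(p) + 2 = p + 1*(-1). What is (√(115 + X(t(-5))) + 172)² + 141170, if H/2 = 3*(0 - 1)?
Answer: 170863 + 344*√109 ≈ 1.7445e+5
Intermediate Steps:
t(p) = -3 + p (t(p) = -2 + (p + 1*(-1)) = -2 + (p - 1) = -2 + (-1 + p) = -3 + p)
H = -6 (H = 2*(3*(0 - 1)) = 2*(3*(-1)) = 2*(-3) = -6)
n = -6
X(c) = -6
(√(115 + X(t(-5))) + 172)² + 141170 = (√(115 - 6) + 172)² + 141170 = (√109 + 172)² + 141170 = (172 + √109)² + 141170 = 141170 + (172 + √109)²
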